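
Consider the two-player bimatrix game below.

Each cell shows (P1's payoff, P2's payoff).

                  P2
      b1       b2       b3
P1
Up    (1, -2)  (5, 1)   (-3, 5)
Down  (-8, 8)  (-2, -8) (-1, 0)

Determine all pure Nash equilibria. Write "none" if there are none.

none

Mark each player's best response to every combination of opponents' strategies; a profile where every player is best-responding is a pure Nash equilibrium.
P1 against b1: payoffs 1, -8 → best response Up.
P1 against b2: payoffs 5, -2 → best response Up.
P1 against b3: payoffs -3, -1 → best response Down.
P2 against Up: payoffs -2, 1, 5 → best response b3.
P2 against Down: payoffs 8, -8, 0 → best response b1.
No profile is a mutual best response for all players.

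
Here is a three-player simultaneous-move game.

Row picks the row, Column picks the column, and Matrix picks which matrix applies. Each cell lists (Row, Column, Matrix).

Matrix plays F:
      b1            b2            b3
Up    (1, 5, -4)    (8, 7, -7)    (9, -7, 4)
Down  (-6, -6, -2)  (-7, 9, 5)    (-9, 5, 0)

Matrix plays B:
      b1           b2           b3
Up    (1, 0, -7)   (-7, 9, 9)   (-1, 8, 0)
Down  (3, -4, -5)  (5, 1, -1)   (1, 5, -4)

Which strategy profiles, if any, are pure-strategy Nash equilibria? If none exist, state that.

No pure-strategy Nash equilibrium.

(Up, b1, F): Column can switch to b2 (5 → 7). Not NE.
(Up, b1, B): Row can switch to Down (1 → 3). Not NE.
(Up, b2, F): Matrix can switch to B (-7 → 9). Not NE.
(Up, b2, B): Row can switch to Down (-7 → 5). Not NE.
(Up, b3, F): Column can switch to b1 (-7 → 5). Not NE.
(Up, b3, B): Row can switch to Down (-1 → 1). Not NE.
(The remaining 6 profiles each have a profitable deviation by the same check.)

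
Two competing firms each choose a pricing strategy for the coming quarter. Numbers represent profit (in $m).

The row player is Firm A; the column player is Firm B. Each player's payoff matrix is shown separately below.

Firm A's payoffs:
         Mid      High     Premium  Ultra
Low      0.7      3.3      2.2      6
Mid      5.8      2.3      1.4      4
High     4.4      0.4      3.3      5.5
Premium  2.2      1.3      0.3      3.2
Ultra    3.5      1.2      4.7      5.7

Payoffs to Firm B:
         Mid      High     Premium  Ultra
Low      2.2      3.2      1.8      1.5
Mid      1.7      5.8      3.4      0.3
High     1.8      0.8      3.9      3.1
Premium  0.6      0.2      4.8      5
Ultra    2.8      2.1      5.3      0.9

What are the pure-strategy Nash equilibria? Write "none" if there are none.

Mark each player's best response to every combination of opponents' strategies; a profile where every player is best-responding is a pure Nash equilibrium.
Firm A against Mid: payoffs 0.7, 5.8, 4.4, 2.2, 3.5 → best response Mid.
Firm A against High: payoffs 3.3, 2.3, 0.4, 1.3, 1.2 → best response Low.
Firm A against Premium: payoffs 2.2, 1.4, 3.3, 0.3, 4.7 → best response Ultra.
Firm A against Ultra: payoffs 6, 4, 5.5, 3.2, 5.7 → best response Low.
Firm B against Low: payoffs 2.2, 3.2, 1.8, 1.5 → best response High.
Firm B against Mid: payoffs 1.7, 5.8, 3.4, 0.3 → best response High.
Firm B against High: payoffs 1.8, 0.8, 3.9, 3.1 → best response Premium.
Firm B against Premium: payoffs 0.6, 0.2, 4.8, 5 → best response Ultra.
Firm B against Ultra: payoffs 2.8, 2.1, 5.3, 0.9 → best response Premium.
Mutual best responses: (Low, High); (Ultra, Premium).

Pure-strategy Nash equilibria: (Low, High) and (Ultra, Premium)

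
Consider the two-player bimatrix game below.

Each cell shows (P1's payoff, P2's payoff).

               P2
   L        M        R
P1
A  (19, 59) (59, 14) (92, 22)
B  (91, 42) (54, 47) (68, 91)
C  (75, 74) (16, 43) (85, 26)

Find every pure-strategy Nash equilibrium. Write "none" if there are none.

none

P1 against L: payoffs 19, 91, 75 → best response B.
P1 against M: payoffs 59, 54, 16 → best response A.
P1 against R: payoffs 92, 68, 85 → best response A.
P2 against A: payoffs 59, 14, 22 → best response L.
P2 against B: payoffs 42, 47, 91 → best response R.
P2 against C: payoffs 74, 43, 26 → best response L.
No profile is a mutual best response for all players.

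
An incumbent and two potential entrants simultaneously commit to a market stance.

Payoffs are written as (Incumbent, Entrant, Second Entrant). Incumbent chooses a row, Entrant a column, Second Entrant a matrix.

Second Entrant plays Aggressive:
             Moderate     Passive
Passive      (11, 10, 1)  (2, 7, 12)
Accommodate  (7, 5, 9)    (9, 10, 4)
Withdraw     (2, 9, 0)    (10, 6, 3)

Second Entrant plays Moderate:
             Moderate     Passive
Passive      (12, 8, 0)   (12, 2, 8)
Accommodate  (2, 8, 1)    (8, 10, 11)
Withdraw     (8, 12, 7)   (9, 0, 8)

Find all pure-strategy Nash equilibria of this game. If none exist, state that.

For each player, find the best response to each opponent profile; mutual best responses are the pure NE.
Incumbent against (Moderate, Aggressive): payoffs 11, 7, 2 → best response Passive.
Incumbent against (Moderate, Moderate): payoffs 12, 2, 8 → best response Passive.
Incumbent against (Passive, Aggressive): payoffs 2, 9, 10 → best response Withdraw.
Incumbent against (Passive, Moderate): payoffs 12, 8, 9 → best response Passive.
Entrant against (Passive, Aggressive): payoffs 10, 7 → best response Moderate.
Entrant against (Passive, Moderate): payoffs 8, 2 → best response Moderate.
Entrant against (Accommodate, Aggressive): payoffs 5, 10 → best response Passive.
Entrant against (Accommodate, Moderate): payoffs 8, 10 → best response Passive.
Entrant against (Withdraw, Aggressive): payoffs 9, 6 → best response Moderate.
Entrant against (Withdraw, Moderate): payoffs 12, 0 → best response Moderate.
Second Entrant against (Passive, Moderate): payoffs 1, 0 → best response Aggressive.
Second Entrant against (Passive, Passive): payoffs 12, 8 → best response Aggressive.
Second Entrant against (Accommodate, Moderate): payoffs 9, 1 → best response Aggressive.
Second Entrant against (Accommodate, Passive): payoffs 4, 11 → best response Moderate.
Second Entrant against (Withdraw, Moderate): payoffs 0, 7 → best response Moderate.
Second Entrant against (Withdraw, Passive): payoffs 3, 8 → best response Moderate.
Mutual best responses: (Passive, Moderate, Aggressive).

(Passive, Moderate, Aggressive)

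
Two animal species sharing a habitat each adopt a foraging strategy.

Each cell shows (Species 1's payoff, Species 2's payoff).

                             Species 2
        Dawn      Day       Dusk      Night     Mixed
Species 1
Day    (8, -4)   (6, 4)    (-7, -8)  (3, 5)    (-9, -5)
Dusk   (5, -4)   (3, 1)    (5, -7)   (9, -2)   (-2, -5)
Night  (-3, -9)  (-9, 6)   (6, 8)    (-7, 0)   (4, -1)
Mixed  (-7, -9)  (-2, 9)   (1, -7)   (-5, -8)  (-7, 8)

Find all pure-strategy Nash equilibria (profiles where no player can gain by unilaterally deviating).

Pure NE: (Night, Dusk)

(Day, Dawn): Species 2 can switch to Day (-4 → 4). Not NE.
(Day, Day): Species 2 can switch to Night (4 → 5). Not NE.
(Day, Dusk): Species 1 can switch to Dusk (-7 → 5). Not NE.
(Day, Night): Species 1 can switch to Dusk (3 → 9). Not NE.
(Day, Mixed): Species 1 can switch to Dusk (-9 → -2). Not NE.
(Dusk, Dawn): Species 1 can switch to Day (5 → 8). Not NE.
(Night, Dusk): Species 1 gets 6, best alternative 5; Species 2 gets 8, best alternative 6. No profitable deviation — NE.
(The remaining 13 profiles each have a profitable deviation by the same check.)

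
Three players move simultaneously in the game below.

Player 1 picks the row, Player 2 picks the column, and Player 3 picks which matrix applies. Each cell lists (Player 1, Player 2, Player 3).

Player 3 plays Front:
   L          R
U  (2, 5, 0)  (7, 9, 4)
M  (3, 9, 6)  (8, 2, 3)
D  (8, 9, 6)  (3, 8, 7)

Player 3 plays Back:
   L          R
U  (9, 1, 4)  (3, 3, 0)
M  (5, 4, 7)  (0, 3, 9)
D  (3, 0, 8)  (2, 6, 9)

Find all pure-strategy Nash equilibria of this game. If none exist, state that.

This game has no pure Nash equilibrium.

Check each profile: it is a Nash equilibrium iff no player can strictly gain by switching unilaterally.
(U, L, Front): Player 1 can switch to M (2 → 3). Not NE.
(U, L, Back): Player 2 can switch to R (1 → 3). Not NE.
(U, R, Front): Player 1 can switch to M (7 → 8). Not NE.
(U, R, Back): Player 3 can switch to Front (0 → 4). Not NE.
(M, L, Front): Player 1 can switch to D (3 → 8). Not NE.
(M, L, Back): Player 1 can switch to U (5 → 9). Not NE.
(M, R, Front): Player 2 can switch to L (2 → 9). Not NE.
(M, R, Back): Player 1 can switch to U (0 → 3). Not NE.
(D, L, Front): Player 3 can switch to Back (6 → 8). Not NE.
(D, L, Back): Player 1 can switch to U (3 → 9). Not NE.
(The remaining 2 profiles each have a profitable deviation by the same check.)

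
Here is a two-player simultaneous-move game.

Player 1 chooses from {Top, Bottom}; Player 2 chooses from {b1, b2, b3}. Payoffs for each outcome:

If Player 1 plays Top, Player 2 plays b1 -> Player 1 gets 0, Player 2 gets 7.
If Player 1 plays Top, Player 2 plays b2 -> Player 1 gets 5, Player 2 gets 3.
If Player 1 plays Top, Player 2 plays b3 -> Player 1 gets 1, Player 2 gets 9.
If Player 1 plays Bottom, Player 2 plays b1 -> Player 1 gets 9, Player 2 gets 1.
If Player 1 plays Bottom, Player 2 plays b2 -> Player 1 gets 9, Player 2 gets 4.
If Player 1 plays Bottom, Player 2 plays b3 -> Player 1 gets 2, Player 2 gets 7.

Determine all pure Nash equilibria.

Pure NE: (Bottom, b3)

Player 1 against b1: payoffs 0, 9 → best response Bottom.
Player 1 against b2: payoffs 5, 9 → best response Bottom.
Player 1 against b3: payoffs 1, 2 → best response Bottom.
Player 2 against Top: payoffs 7, 3, 9 → best response b3.
Player 2 against Bottom: payoffs 1, 4, 7 → best response b3.
Mutual best responses: (Bottom, b3).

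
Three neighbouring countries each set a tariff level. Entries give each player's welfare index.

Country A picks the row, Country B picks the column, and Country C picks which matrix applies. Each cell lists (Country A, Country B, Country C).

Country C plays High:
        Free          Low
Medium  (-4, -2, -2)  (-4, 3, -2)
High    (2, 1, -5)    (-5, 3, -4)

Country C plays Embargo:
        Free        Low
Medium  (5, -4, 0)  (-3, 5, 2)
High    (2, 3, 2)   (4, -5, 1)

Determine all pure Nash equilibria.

(Medium, Free, High): Country A can switch to High (-4 → 2). Not NE.
(Medium, Free, Embargo): Country B can switch to Low (-4 → 5). Not NE.
(Medium, Low, High): Country C can switch to Embargo (-2 → 2). Not NE.
(Medium, Low, Embargo): Country A can switch to High (-3 → 4). Not NE.
(High, Free, High): Country B can switch to Low (1 → 3). Not NE.
(High, Free, Embargo): Country A can switch to Medium (2 → 5). Not NE.
(The remaining 2 profiles each have a profitable deviation by the same check.)

There is no pure-strategy Nash equilibrium.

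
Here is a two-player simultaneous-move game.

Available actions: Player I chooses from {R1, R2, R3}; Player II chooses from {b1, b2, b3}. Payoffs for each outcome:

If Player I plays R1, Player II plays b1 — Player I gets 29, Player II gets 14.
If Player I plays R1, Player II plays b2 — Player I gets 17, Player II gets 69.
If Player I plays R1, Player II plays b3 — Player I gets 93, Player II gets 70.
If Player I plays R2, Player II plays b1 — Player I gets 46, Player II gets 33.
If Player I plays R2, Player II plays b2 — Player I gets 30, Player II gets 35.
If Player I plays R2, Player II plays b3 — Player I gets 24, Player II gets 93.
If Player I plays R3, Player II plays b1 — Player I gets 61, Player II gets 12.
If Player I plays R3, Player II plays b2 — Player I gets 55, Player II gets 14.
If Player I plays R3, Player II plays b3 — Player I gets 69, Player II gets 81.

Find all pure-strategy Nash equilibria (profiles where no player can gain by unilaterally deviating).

Player I against b1: payoffs 29, 46, 61 → best response R3.
Player I against b2: payoffs 17, 30, 55 → best response R3.
Player I against b3: payoffs 93, 24, 69 → best response R1.
Player II against R1: payoffs 14, 69, 70 → best response b3.
Player II against R2: payoffs 33, 35, 93 → best response b3.
Player II against R3: payoffs 12, 14, 81 → best response b3.
Mutual best responses: (R1, b3).

The unique pure-strategy Nash equilibrium is (R1, b3).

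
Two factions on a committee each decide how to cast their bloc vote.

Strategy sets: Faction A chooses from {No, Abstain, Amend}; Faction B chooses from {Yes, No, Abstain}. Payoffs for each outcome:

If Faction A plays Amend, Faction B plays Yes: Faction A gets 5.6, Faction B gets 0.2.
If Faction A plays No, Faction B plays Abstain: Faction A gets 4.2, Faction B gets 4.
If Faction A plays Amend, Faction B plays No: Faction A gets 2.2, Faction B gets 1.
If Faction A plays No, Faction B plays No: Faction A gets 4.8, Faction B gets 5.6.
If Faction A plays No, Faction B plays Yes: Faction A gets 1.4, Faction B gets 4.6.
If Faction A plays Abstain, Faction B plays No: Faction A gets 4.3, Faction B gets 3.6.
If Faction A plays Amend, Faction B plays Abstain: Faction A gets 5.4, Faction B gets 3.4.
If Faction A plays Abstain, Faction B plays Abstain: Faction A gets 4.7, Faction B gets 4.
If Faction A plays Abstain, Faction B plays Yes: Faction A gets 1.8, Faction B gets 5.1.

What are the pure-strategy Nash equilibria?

The pure Nash equilibria are (No, No) and (Amend, Abstain).

Faction A against Yes: payoffs 1.4, 1.8, 5.6 → best response Amend.
Faction A against No: payoffs 4.8, 4.3, 2.2 → best response No.
Faction A against Abstain: payoffs 4.2, 4.7, 5.4 → best response Amend.
Faction B against No: payoffs 4.6, 5.6, 4 → best response No.
Faction B against Abstain: payoffs 5.1, 3.6, 4 → best response Yes.
Faction B against Amend: payoffs 0.2, 1, 3.4 → best response Abstain.
Mutual best responses: (No, No); (Amend, Abstain).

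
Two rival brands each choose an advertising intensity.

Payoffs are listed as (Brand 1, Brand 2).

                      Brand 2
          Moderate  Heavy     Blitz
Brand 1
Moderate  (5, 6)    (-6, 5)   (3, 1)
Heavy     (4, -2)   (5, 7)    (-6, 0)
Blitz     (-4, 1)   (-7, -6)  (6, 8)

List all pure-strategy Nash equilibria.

(Moderate, Moderate): Brand 1 gets 5, best alternative 4; Brand 2 gets 6, best alternative 5. No profitable deviation — NE.
(Moderate, Heavy): Brand 1 can switch to Heavy (-6 → 5). Not NE.
(Moderate, Blitz): Brand 1 can switch to Blitz (3 → 6). Not NE.
(Heavy, Moderate): Brand 1 can switch to Moderate (4 → 5). Not NE.
(Heavy, Heavy): Brand 1 gets 5, best alternative -6; Brand 2 gets 7, best alternative 0. No profitable deviation — NE.
(Heavy, Blitz): Brand 1 can switch to Moderate (-6 → 3). Not NE.
(Blitz, Moderate): Brand 1 can switch to Moderate (-4 → 5). Not NE.
(Blitz, Heavy): Brand 1 can switch to Moderate (-7 → -6). Not NE.
(Blitz, Blitz): Brand 1 gets 6, best alternative 3; Brand 2 gets 8, best alternative 1. No profitable deviation — NE.

The pure Nash equilibria are (Moderate, Moderate) and (Heavy, Heavy) and (Blitz, Blitz).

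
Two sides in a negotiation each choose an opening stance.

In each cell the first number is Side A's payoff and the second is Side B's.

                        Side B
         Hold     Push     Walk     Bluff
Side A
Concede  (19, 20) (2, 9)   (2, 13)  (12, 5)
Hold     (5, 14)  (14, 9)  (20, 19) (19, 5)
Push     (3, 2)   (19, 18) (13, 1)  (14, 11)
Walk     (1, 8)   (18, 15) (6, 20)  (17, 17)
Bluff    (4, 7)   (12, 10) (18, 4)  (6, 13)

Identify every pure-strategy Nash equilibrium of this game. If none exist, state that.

Pure-strategy Nash equilibria: (Concede, Hold) and (Hold, Walk) and (Push, Push)

(Concede, Hold): Side A gets 19, best alternative 5; Side B gets 20, best alternative 13. No profitable deviation — NE.
(Concede, Push): Side A can switch to Hold (2 → 14). Not NE.
(Concede, Walk): Side A can switch to Hold (2 → 20). Not NE.
(Concede, Bluff): Side A can switch to Hold (12 → 19). Not NE.
(Hold, Hold): Side A can switch to Concede (5 → 19). Not NE.
(Hold, Push): Side A can switch to Push (14 → 19). Not NE.
(Hold, Walk): Side A gets 20, best alternative 18; Side B gets 19, best alternative 14. No profitable deviation — NE.
(Hold, Bluff): Side B can switch to Hold (5 → 14). Not NE.
(Push, Push): Side A gets 19, best alternative 18; Side B gets 18, best alternative 11. No profitable deviation — NE.
(The remaining 11 profiles each have a profitable deviation by the same check.)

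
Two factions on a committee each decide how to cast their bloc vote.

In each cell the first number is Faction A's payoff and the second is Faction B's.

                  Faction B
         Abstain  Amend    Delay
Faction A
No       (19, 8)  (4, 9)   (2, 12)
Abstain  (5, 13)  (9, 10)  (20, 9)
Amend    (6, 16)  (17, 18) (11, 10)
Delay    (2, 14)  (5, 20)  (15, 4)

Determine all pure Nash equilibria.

(No, Abstain): Faction B can switch to Amend (8 → 9). Not NE.
(No, Amend): Faction A can switch to Abstain (4 → 9). Not NE.
(No, Delay): Faction A can switch to Abstain (2 → 20). Not NE.
(Abstain, Abstain): Faction A can switch to No (5 → 19). Not NE.
(Abstain, Amend): Faction A can switch to Amend (9 → 17). Not NE.
(Abstain, Delay): Faction B can switch to Abstain (9 → 13). Not NE.
(Amend, Abstain): Faction A can switch to No (6 → 19). Not NE.
(Amend, Amend): Faction A gets 17, best alternative 9; Faction B gets 18, best alternative 16. No profitable deviation — NE.
(Amend, Delay): Faction A can switch to Abstain (11 → 20). Not NE.
(The remaining 3 profiles each have a profitable deviation by the same check.)

(Amend, Amend)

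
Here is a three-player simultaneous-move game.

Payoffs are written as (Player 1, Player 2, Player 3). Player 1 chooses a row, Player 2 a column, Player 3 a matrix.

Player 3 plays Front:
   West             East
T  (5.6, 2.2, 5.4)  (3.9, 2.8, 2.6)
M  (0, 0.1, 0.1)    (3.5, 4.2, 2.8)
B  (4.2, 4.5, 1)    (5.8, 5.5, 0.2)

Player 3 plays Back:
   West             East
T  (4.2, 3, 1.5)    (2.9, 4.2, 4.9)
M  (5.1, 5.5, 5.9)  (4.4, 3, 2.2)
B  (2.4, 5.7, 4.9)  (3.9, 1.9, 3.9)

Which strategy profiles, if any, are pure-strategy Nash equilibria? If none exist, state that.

(T, West, Front): Player 2 can switch to East (2.2 → 2.8). Not NE.
(T, West, Back): Player 1 can switch to M (4.2 → 5.1). Not NE.
(T, East, Front): Player 1 can switch to B (3.9 → 5.8). Not NE.
(T, East, Back): Player 1 can switch to M (2.9 → 4.4). Not NE.
(M, West, Front): Player 1 can switch to T (0 → 5.6). Not NE.
(M, West, Back): Player 1 gets 5.1, best alternative 4.2; Player 2 gets 5.5, best alternative 3; Player 3 gets 5.9, best alternative 0.1. No profitable deviation — NE.
(M, East, Front): Player 1 can switch to T (3.5 → 3.9). Not NE.
(M, East, Back): Player 2 can switch to West (3 → 5.5). Not NE.
(B, West, Front): Player 1 can switch to T (4.2 → 5.6). Not NE.
(B, West, Back): Player 1 can switch to T (2.4 → 4.2). Not NE.
(B, East, Front): Player 3 can switch to Back (0.2 → 3.9). Not NE.
(B, East, Back): Player 1 can switch to M (3.9 → 4.4). Not NE.

Pure NE: (M, West, Back)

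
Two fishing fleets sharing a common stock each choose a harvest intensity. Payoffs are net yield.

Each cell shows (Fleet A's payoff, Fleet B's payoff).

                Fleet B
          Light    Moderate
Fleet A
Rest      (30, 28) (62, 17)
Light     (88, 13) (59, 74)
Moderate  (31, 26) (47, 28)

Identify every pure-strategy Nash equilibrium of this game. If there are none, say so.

Fleet A against Light: payoffs 30, 88, 31 → best response Light.
Fleet A against Moderate: payoffs 62, 59, 47 → best response Rest.
Fleet B against Rest: payoffs 28, 17 → best response Light.
Fleet B against Light: payoffs 13, 74 → best response Moderate.
Fleet B against Moderate: payoffs 26, 28 → best response Moderate.
No profile is a mutual best response for all players.

There is no pure-strategy Nash equilibrium.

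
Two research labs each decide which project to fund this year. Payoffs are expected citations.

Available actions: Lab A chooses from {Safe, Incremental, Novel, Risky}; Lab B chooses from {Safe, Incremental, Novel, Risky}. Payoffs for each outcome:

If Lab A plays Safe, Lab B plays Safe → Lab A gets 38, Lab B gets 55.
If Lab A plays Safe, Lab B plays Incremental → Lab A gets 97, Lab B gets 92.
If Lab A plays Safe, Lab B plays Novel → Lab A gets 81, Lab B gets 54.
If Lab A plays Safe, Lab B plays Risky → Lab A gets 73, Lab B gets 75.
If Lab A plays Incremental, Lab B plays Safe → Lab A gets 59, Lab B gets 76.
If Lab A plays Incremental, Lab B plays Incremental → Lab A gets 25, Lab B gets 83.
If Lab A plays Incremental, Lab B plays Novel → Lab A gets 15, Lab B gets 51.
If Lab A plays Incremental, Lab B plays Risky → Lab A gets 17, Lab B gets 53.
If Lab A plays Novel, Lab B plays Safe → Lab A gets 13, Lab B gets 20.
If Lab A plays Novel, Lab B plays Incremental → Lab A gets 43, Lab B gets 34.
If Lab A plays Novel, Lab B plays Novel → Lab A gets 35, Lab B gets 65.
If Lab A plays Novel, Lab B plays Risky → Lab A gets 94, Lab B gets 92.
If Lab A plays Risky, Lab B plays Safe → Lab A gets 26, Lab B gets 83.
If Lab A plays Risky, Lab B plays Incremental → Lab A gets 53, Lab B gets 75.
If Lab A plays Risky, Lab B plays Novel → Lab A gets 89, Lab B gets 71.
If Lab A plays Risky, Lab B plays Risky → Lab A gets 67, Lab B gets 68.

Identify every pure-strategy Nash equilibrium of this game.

Pure-strategy Nash equilibria: (Safe, Incremental), (Novel, Risky)

Mark each player's best response to every combination of opponents' strategies; a profile where every player is best-responding is a pure Nash equilibrium.
Lab A against Safe: payoffs 38, 59, 13, 26 → best response Incremental.
Lab A against Incremental: payoffs 97, 25, 43, 53 → best response Safe.
Lab A against Novel: payoffs 81, 15, 35, 89 → best response Risky.
Lab A against Risky: payoffs 73, 17, 94, 67 → best response Novel.
Lab B against Safe: payoffs 55, 92, 54, 75 → best response Incremental.
Lab B against Incremental: payoffs 76, 83, 51, 53 → best response Incremental.
Lab B against Novel: payoffs 20, 34, 65, 92 → best response Risky.
Lab B against Risky: payoffs 83, 75, 71, 68 → best response Safe.
Mutual best responses: (Safe, Incremental); (Novel, Risky).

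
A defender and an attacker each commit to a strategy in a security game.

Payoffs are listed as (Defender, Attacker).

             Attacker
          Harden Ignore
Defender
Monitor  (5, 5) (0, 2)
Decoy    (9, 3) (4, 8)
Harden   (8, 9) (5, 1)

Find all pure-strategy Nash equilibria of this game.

Defender against Harden: payoffs 5, 9, 8 → best response Decoy.
Defender against Ignore: payoffs 0, 4, 5 → best response Harden.
Attacker against Monitor: payoffs 5, 2 → best response Harden.
Attacker against Decoy: payoffs 3, 8 → best response Ignore.
Attacker against Harden: payoffs 9, 1 → best response Harden.
No profile is a mutual best response for all players.

No pure-strategy Nash equilibrium.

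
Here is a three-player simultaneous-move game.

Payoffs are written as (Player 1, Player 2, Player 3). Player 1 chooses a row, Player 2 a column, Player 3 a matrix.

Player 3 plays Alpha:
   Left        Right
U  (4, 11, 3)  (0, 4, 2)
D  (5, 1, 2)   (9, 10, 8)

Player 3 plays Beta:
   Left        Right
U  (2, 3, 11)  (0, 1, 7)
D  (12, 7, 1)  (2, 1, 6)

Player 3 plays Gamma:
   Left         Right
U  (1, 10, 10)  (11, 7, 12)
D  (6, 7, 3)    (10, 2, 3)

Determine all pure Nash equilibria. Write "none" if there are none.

(U, Left, Alpha): Player 1 can switch to D (4 → 5). Not NE.
(U, Left, Beta): Player 1 can switch to D (2 → 12). Not NE.
(U, Left, Gamma): Player 1 can switch to D (1 → 6). Not NE.
(U, Right, Alpha): Player 1 can switch to D (0 → 9). Not NE.
(U, Right, Beta): Player 1 can switch to D (0 → 2). Not NE.
(U, Right, Gamma): Player 2 can switch to Left (7 → 10). Not NE.
(D, Left, Alpha): Player 2 can switch to Right (1 → 10). Not NE.
(D, Left, Beta): Player 3 can switch to Alpha (1 → 2). Not NE.
(D, Left, Gamma): Player 1 gets 6, best alternative 1; Player 2 gets 7, best alternative 2; Player 3 gets 3, best alternative 2. No profitable deviation — NE.
(D, Right, Alpha): Player 1 gets 9, best alternative 0; Player 2 gets 10, best alternative 1; Player 3 gets 8, best alternative 6. No profitable deviation — NE.
(D, Right, Beta): Player 2 can switch to Left (1 → 7). Not NE.
(D, Right, Gamma): Player 1 can switch to U (10 → 11). Not NE.

(D, Left, Gamma), (D, Right, Alpha)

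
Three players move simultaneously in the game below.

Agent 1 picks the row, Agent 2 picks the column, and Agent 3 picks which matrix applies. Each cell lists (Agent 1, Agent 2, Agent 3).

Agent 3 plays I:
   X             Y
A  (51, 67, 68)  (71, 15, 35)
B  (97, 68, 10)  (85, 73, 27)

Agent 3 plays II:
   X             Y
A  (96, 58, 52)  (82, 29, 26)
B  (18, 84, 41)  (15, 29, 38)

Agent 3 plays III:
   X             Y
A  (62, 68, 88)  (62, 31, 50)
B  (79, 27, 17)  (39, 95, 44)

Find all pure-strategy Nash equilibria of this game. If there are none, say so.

For each strategy profile, look for a profitable unilateral deviation.
(A, X, I): Agent 1 can switch to B (51 → 97). Not NE.
(A, X, II): Agent 3 can switch to I (52 → 68). Not NE.
(A, X, III): Agent 1 can switch to B (62 → 79). Not NE.
(A, Y, I): Agent 1 can switch to B (71 → 85). Not NE.
(A, Y, II): Agent 2 can switch to X (29 → 58). Not NE.
(A, Y, III): Agent 2 can switch to X (31 → 68). Not NE.
(B, X, I): Agent 2 can switch to Y (68 → 73). Not NE.
(B, X, II): Agent 1 can switch to A (18 → 96). Not NE.
(The remaining 4 profiles each have a profitable deviation by the same check.)

No pure-strategy Nash equilibrium.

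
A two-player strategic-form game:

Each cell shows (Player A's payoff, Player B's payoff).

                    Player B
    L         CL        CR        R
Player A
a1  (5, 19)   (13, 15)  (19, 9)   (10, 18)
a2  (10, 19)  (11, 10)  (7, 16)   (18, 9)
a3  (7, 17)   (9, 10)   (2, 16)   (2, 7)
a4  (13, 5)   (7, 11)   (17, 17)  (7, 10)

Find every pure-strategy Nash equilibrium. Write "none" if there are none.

Player A against L: payoffs 5, 10, 7, 13 → best response a4.
Player A against CL: payoffs 13, 11, 9, 7 → best response a1.
Player A against CR: payoffs 19, 7, 2, 17 → best response a1.
Player A against R: payoffs 10, 18, 2, 7 → best response a2.
Player B against a1: payoffs 19, 15, 9, 18 → best response L.
Player B against a2: payoffs 19, 10, 16, 9 → best response L.
Player B against a3: payoffs 17, 10, 16, 7 → best response L.
Player B against a4: payoffs 5, 11, 17, 10 → best response CR.
No profile is a mutual best response for all players.

none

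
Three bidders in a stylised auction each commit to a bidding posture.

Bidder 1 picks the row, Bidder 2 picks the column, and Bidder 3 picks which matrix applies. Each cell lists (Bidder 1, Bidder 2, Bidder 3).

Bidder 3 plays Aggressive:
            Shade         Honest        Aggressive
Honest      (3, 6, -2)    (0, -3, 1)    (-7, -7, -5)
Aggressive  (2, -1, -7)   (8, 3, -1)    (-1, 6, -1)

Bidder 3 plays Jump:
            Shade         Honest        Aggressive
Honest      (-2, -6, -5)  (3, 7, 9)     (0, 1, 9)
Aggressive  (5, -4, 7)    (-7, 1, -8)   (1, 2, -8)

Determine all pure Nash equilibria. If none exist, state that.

(Honest, Shade, Aggressive): Bidder 1 gets 3, best alternative 2; Bidder 2 gets 6, best alternative -3; Bidder 3 gets -2, best alternative -5. No profitable deviation — NE.
(Honest, Shade, Jump): Bidder 1 can switch to Aggressive (-2 → 5). Not NE.
(Honest, Honest, Aggressive): Bidder 1 can switch to Aggressive (0 → 8). Not NE.
(Honest, Honest, Jump): Bidder 1 gets 3, best alternative -7; Bidder 2 gets 7, best alternative 1; Bidder 3 gets 9, best alternative 1. No profitable deviation — NE.
(Honest, Aggressive, Aggressive): Bidder 1 can switch to Aggressive (-7 → -1). Not NE.
(Honest, Aggressive, Jump): Bidder 1 can switch to Aggressive (0 → 1). Not NE.
(Aggressive, Shade, Aggressive): Bidder 1 can switch to Honest (2 → 3). Not NE.
(Aggressive, Shade, Jump): Bidder 2 can switch to Honest (-4 → 1). Not NE.
(Aggressive, Honest, Aggressive): Bidder 2 can switch to Aggressive (3 → 6). Not NE.
(Aggressive, Honest, Jump): Bidder 1 can switch to Honest (-7 → 3). Not NE.
(Aggressive, Aggressive, Aggressive): Bidder 1 gets -1, best alternative -7; Bidder 2 gets 6, best alternative 3; Bidder 3 gets -1, best alternative -8. No profitable deviation — NE.
(Aggressive, Aggressive, Jump): Bidder 3 can switch to Aggressive (-8 → -1). Not NE.

The pure Nash equilibria are (Honest, Shade, Aggressive), (Honest, Honest, Jump), (Aggressive, Aggressive, Aggressive).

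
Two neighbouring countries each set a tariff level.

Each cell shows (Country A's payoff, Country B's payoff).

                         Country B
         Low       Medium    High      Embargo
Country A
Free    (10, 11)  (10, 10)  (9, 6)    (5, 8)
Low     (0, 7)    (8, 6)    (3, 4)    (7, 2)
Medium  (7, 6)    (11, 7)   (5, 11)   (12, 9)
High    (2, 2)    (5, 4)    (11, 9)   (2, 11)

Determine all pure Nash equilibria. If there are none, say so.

Pure NE: (Free, Low)

Check each profile: it is a Nash equilibrium iff no player can strictly gain by switching unilaterally.
(Free, Low): Country A gets 10, best alternative 7; Country B gets 11, best alternative 10. No profitable deviation — NE.
(Free, Medium): Country A can switch to Medium (10 → 11). Not NE.
(Free, High): Country A can switch to High (9 → 11). Not NE.
(Free, Embargo): Country A can switch to Low (5 → 7). Not NE.
(Low, Low): Country A can switch to Free (0 → 10). Not NE.
(Low, Medium): Country A can switch to Free (8 → 10). Not NE.
(Low, High): Country A can switch to Free (3 → 9). Not NE.
(Low, Embargo): Country A can switch to Medium (7 → 12). Not NE.
(Medium, Low): Country A can switch to Free (7 → 10). Not NE.
(Medium, Medium): Country B can switch to High (7 → 11). Not NE.
(Medium, High): Country A can switch to Free (5 → 9). Not NE.
(Medium, Embargo): Country B can switch to High (9 → 11). Not NE.
(High, Low): Country A can switch to Free (2 → 10). Not NE.
(The remaining 3 profiles each have a profitable deviation by the same check.)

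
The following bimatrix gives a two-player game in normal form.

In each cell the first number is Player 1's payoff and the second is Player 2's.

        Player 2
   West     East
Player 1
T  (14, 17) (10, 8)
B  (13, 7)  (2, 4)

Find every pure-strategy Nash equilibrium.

(T, West): Player 1 gets 14, best alternative 13; Player 2 gets 17, best alternative 8. No profitable deviation — NE.
(T, East): Player 2 can switch to West (8 → 17). Not NE.
(B, West): Player 1 can switch to T (13 → 14). Not NE.
(B, East): Player 1 can switch to T (2 → 10). Not NE.

The unique pure-strategy Nash equilibrium is (T, West).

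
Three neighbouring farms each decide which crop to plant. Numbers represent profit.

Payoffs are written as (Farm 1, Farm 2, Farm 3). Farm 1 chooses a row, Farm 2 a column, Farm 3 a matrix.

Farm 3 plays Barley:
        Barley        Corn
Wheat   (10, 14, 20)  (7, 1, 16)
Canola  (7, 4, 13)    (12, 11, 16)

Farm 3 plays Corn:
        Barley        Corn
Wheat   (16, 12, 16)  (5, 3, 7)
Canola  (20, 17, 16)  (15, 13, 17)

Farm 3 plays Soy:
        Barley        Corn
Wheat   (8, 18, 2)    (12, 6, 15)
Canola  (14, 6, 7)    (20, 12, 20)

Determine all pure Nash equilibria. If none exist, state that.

For each strategy profile, look for a profitable unilateral deviation.
(Wheat, Barley, Barley): Farm 1 gets 10, best alternative 7; Farm 2 gets 14, best alternative 1; Farm 3 gets 20, best alternative 16. No profitable deviation — NE.
(Wheat, Barley, Corn): Farm 1 can switch to Canola (16 → 20). Not NE.
(Wheat, Barley, Soy): Farm 1 can switch to Canola (8 → 14). Not NE.
(Wheat, Corn, Barley): Farm 1 can switch to Canola (7 → 12). Not NE.
(Wheat, Corn, Corn): Farm 1 can switch to Canola (5 → 15). Not NE.
(Wheat, Corn, Soy): Farm 1 can switch to Canola (12 → 20). Not NE.
(Canola, Barley, Barley): Farm 1 can switch to Wheat (7 → 10). Not NE.
(Canola, Barley, Corn): Farm 1 gets 20, best alternative 16; Farm 2 gets 17, best alternative 13; Farm 3 gets 16, best alternative 13. No profitable deviation — NE.
(Canola, Corn, Soy): Farm 1 gets 20, best alternative 12; Farm 2 gets 12, best alternative 6; Farm 3 gets 20, best alternative 17. No profitable deviation — NE.
(The remaining 3 profiles each have a profitable deviation by the same check.)

The pure Nash equilibria are (Wheat, Barley, Barley), (Canola, Barley, Corn), (Canola, Corn, Soy).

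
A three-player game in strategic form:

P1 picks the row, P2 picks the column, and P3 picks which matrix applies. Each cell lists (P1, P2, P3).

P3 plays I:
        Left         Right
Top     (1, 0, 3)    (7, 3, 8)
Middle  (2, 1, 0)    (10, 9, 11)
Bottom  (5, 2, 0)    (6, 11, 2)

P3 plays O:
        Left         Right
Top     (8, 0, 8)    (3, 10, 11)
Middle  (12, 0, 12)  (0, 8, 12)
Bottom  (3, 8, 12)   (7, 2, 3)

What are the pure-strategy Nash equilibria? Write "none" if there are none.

For each player, find the best response to each opponent profile; mutual best responses are the pure NE.
P1 against (Left, I): payoffs 1, 2, 5 → best response Bottom.
P1 against (Left, O): payoffs 8, 12, 3 → best response Middle.
P1 against (Right, I): payoffs 7, 10, 6 → best response Middle.
P1 against (Right, O): payoffs 3, 0, 7 → best response Bottom.
P2 against (Top, I): payoffs 0, 3 → best response Right.
P2 against (Top, O): payoffs 0, 10 → best response Right.
P2 against (Middle, I): payoffs 1, 9 → best response Right.
P2 against (Middle, O): payoffs 0, 8 → best response Right.
P2 against (Bottom, I): payoffs 2, 11 → best response Right.
P2 against (Bottom, O): payoffs 8, 2 → best response Left.
P3 against (Top, Left): payoffs 3, 8 → best response O.
P3 against (Top, Right): payoffs 8, 11 → best response O.
P3 against (Middle, Left): payoffs 0, 12 → best response O.
P3 against (Middle, Right): payoffs 11, 12 → best response O.
P3 against (Bottom, Left): payoffs 0, 12 → best response O.
P3 against (Bottom, Right): payoffs 2, 3 → best response O.
No profile is a mutual best response for all players.

none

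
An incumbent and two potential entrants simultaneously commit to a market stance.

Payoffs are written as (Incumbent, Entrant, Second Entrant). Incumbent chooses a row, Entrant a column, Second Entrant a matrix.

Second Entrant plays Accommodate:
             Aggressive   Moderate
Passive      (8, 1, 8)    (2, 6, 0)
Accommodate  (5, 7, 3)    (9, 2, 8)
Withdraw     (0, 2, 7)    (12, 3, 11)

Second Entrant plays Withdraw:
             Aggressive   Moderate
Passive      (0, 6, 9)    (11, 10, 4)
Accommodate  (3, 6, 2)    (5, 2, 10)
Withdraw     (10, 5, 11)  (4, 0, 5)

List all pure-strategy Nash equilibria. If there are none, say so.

The pure Nash equilibria are (Passive, Moderate, Withdraw), (Withdraw, Aggressive, Withdraw), (Withdraw, Moderate, Accommodate).

(Passive, Aggressive, Accommodate): Entrant can switch to Moderate (1 → 6). Not NE.
(Passive, Aggressive, Withdraw): Incumbent can switch to Accommodate (0 → 3). Not NE.
(Passive, Moderate, Accommodate): Incumbent can switch to Accommodate (2 → 9). Not NE.
(Passive, Moderate, Withdraw): Incumbent gets 11, best alternative 5; Entrant gets 10, best alternative 6; Second Entrant gets 4, best alternative 0. No profitable deviation — NE.
(Accommodate, Aggressive, Accommodate): Incumbent can switch to Passive (5 → 8). Not NE.
(Accommodate, Aggressive, Withdraw): Incumbent can switch to Withdraw (3 → 10). Not NE.
(Accommodate, Moderate, Accommodate): Incumbent can switch to Withdraw (9 → 12). Not NE.
(Accommodate, Moderate, Withdraw): Incumbent can switch to Passive (5 → 11). Not NE.
(Withdraw, Aggressive, Accommodate): Incumbent can switch to Passive (0 → 8). Not NE.
(Withdraw, Aggressive, Withdraw): Incumbent gets 10, best alternative 3; Entrant gets 5, best alternative 0; Second Entrant gets 11, best alternative 7. No profitable deviation — NE.
(Withdraw, Moderate, Accommodate): Incumbent gets 12, best alternative 9; Entrant gets 3, best alternative 2; Second Entrant gets 11, best alternative 5. No profitable deviation — NE.
(Withdraw, Moderate, Withdraw): Incumbent can switch to Passive (4 → 11). Not NE.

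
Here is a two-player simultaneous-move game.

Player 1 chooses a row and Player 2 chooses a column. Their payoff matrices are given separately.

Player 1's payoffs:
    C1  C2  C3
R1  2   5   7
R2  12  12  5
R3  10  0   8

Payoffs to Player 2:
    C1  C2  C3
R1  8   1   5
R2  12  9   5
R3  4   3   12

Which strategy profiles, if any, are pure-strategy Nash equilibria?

Pure-strategy Nash equilibria: (R2, C1); (R3, C3)

(R1, C1): Player 1 can switch to R2 (2 → 12). Not NE.
(R1, C2): Player 1 can switch to R2 (5 → 12). Not NE.
(R1, C3): Player 1 can switch to R3 (7 → 8). Not NE.
(R2, C1): Player 1 gets 12, best alternative 10; Player 2 gets 12, best alternative 9. No profitable deviation — NE.
(R2, C2): Player 2 can switch to C1 (9 → 12). Not NE.
(R2, C3): Player 1 can switch to R1 (5 → 7). Not NE.
(R3, C1): Player 1 can switch to R2 (10 → 12). Not NE.
(R3, C2): Player 1 can switch to R1 (0 → 5). Not NE.
(R3, C3): Player 1 gets 8, best alternative 7; Player 2 gets 12, best alternative 4. No profitable deviation — NE.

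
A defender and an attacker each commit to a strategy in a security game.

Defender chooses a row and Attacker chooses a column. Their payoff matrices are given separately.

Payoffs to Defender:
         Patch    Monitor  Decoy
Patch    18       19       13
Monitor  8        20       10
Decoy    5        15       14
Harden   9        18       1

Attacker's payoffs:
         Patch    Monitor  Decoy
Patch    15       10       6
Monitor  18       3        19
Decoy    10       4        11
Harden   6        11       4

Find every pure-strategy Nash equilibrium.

Defender against Patch: payoffs 18, 8, 5, 9 → best response Patch.
Defender against Monitor: payoffs 19, 20, 15, 18 → best response Monitor.
Defender against Decoy: payoffs 13, 10, 14, 1 → best response Decoy.
Attacker against Patch: payoffs 15, 10, 6 → best response Patch.
Attacker against Monitor: payoffs 18, 3, 19 → best response Decoy.
Attacker against Decoy: payoffs 10, 4, 11 → best response Decoy.
Attacker against Harden: payoffs 6, 11, 4 → best response Monitor.
Mutual best responses: (Patch, Patch); (Decoy, Decoy).

(Patch, Patch) and (Decoy, Decoy)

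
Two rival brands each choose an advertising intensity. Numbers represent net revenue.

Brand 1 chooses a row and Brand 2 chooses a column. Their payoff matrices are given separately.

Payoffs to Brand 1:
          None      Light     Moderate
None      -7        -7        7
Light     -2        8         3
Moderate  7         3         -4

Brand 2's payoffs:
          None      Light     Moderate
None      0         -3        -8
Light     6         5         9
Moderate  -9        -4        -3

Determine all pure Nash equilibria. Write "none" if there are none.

(None, None): Brand 1 can switch to Light (-7 → -2). Not NE.
(None, Light): Brand 1 can switch to Light (-7 → 8). Not NE.
(None, Moderate): Brand 2 can switch to None (-8 → 0). Not NE.
(Light, None): Brand 1 can switch to Moderate (-2 → 7). Not NE.
(Light, Light): Brand 2 can switch to None (5 → 6). Not NE.
(Light, Moderate): Brand 1 can switch to None (3 → 7). Not NE.
(Moderate, None): Brand 2 can switch to Light (-9 → -4). Not NE.
(Moderate, Light): Brand 1 can switch to Light (3 → 8). Not NE.
(The remaining 1 profile has a profitable deviation by the same check.)

none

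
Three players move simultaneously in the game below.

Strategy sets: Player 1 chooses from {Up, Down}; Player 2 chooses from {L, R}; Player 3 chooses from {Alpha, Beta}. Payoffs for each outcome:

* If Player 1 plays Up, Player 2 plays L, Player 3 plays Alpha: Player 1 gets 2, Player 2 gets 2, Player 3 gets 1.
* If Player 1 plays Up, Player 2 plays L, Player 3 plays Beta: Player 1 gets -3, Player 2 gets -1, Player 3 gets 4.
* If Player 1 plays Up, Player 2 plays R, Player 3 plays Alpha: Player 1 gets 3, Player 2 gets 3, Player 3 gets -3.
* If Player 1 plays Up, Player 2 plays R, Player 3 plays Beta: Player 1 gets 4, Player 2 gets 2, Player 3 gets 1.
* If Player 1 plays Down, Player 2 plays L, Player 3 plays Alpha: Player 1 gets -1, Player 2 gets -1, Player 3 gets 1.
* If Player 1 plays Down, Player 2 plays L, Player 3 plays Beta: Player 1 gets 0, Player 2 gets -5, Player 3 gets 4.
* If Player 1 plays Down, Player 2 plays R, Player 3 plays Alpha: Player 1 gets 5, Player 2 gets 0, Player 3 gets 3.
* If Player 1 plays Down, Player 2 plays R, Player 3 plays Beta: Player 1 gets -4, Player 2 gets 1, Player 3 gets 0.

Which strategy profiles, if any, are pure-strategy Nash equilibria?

(Up, L, Alpha): Player 2 can switch to R (2 → 3). Not NE.
(Up, L, Beta): Player 1 can switch to Down (-3 → 0). Not NE.
(Up, R, Alpha): Player 1 can switch to Down (3 → 5). Not NE.
(Up, R, Beta): Player 1 gets 4, best alternative -4; Player 2 gets 2, best alternative -1; Player 3 gets 1, best alternative -3. No profitable deviation — NE.
(Down, L, Alpha): Player 1 can switch to Up (-1 → 2). Not NE.
(Down, L, Beta): Player 2 can switch to R (-5 → 1). Not NE.
(Down, R, Alpha): Player 1 gets 5, best alternative 3; Player 2 gets 0, best alternative -1; Player 3 gets 3, best alternative 0. No profitable deviation — NE.
(Down, R, Beta): Player 1 can switch to Up (-4 → 4). Not NE.

Pure-strategy Nash equilibria: (Up, R, Beta) and (Down, R, Alpha)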